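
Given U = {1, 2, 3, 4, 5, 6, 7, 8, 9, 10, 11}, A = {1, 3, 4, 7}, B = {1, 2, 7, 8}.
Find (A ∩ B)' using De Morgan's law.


U = {1, 2, 3, 4, 5, 6, 7, 8, 9, 10, 11}
A = {1, 3, 4, 7}, B = {1, 2, 7, 8}
A ∩ B = {1, 7}
(A ∩ B)' = U \ (A ∩ B) = {2, 3, 4, 5, 6, 8, 9, 10, 11}
Verification via A' ∪ B': A' = {2, 5, 6, 8, 9, 10, 11}, B' = {3, 4, 5, 6, 9, 10, 11}
A' ∪ B' = {2, 3, 4, 5, 6, 8, 9, 10, 11} ✓

{2, 3, 4, 5, 6, 8, 9, 10, 11}


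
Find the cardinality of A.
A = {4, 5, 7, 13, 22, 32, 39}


Set A = {4, 5, 7, 13, 22, 32, 39}
Listing elements: 4, 5, 7, 13, 22, 32, 39
Counting: 7 elements
|A| = 7

7


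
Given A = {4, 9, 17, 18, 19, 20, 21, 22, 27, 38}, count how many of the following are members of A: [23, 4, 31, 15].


Set A = {4, 9, 17, 18, 19, 20, 21, 22, 27, 38}
Candidates: [23, 4, 31, 15]
Check each candidate:
23 ∉ A, 4 ∈ A, 31 ∉ A, 15 ∉ A
Count of candidates in A: 1

1


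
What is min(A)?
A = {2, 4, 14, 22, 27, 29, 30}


Set A = {2, 4, 14, 22, 27, 29, 30}
Elements in ascending order: 2, 4, 14, 22, 27, 29, 30
The smallest element is 2.

2


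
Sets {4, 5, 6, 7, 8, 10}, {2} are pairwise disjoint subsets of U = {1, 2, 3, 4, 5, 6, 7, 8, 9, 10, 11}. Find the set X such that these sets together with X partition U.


U = {1, 2, 3, 4, 5, 6, 7, 8, 9, 10, 11}
Shown blocks: {4, 5, 6, 7, 8, 10}, {2}
A partition's blocks are pairwise disjoint and cover U, so the missing block = U \ (union of shown blocks).
Union of shown blocks: {2, 4, 5, 6, 7, 8, 10}
Missing block = U \ (union) = {1, 3, 9, 11}

{1, 3, 9, 11}


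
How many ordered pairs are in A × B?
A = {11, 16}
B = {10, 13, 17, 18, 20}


Set A = {11, 16} has 2 elements.
Set B = {10, 13, 17, 18, 20} has 5 elements.
|A × B| = |A| × |B| = 2 × 5 = 10

10


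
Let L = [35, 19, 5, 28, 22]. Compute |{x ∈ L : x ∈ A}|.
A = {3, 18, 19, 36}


Set A = {3, 18, 19, 36}
Candidates: [35, 19, 5, 28, 22]
Check each candidate:
35 ∉ A, 19 ∈ A, 5 ∉ A, 28 ∉ A, 22 ∉ A
Count of candidates in A: 1

1


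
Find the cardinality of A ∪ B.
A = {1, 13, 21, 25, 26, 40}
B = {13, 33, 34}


Set A = {1, 13, 21, 25, 26, 40}, |A| = 6
Set B = {13, 33, 34}, |B| = 3
A ∩ B = {13}, |A ∩ B| = 1
|A ∪ B| = |A| + |B| - |A ∩ B| = 6 + 3 - 1 = 8

8


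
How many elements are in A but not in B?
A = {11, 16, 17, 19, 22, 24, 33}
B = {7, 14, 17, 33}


Set A = {11, 16, 17, 19, 22, 24, 33}
Set B = {7, 14, 17, 33}
A \ B = {11, 16, 19, 22, 24}
|A \ B| = 5

5


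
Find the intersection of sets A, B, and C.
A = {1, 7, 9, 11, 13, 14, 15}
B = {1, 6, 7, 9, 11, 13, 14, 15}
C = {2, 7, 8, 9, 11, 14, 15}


Set A = {1, 7, 9, 11, 13, 14, 15}
Set B = {1, 6, 7, 9, 11, 13, 14, 15}
Set C = {2, 7, 8, 9, 11, 14, 15}
First, A ∩ B = {1, 7, 9, 11, 13, 14, 15}
Then, (A ∩ B) ∩ C = {7, 9, 11, 14, 15}

{7, 9, 11, 14, 15}


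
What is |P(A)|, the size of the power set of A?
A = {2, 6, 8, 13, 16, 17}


Set A = {2, 6, 8, 13, 16, 17}
|A| = 6
The power set P(A) contains all subsets of A.
|P(A)| = 2^|A| = 2^6 = 64

64


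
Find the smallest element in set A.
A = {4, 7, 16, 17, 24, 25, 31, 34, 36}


Set A = {4, 7, 16, 17, 24, 25, 31, 34, 36}
Elements in ascending order: 4, 7, 16, 17, 24, 25, 31, 34, 36
The smallest element is 4.

4


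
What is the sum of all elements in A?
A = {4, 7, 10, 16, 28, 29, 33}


Set A = {4, 7, 10, 16, 28, 29, 33}
Sum = 4 + 7 + 10 + 16 + 28 + 29 + 33 = 127

127


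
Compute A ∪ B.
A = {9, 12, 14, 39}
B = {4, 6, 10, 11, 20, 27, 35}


Set A = {9, 12, 14, 39}
Set B = {4, 6, 10, 11, 20, 27, 35}
A ∪ B includes all elements in either set.
Elements from A: {9, 12, 14, 39}
Elements from B not already included: {4, 6, 10, 11, 20, 27, 35}
A ∪ B = {4, 6, 9, 10, 11, 12, 14, 20, 27, 35, 39}

{4, 6, 9, 10, 11, 12, 14, 20, 27, 35, 39}


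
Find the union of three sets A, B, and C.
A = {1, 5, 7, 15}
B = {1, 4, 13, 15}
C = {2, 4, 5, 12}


Set A = {1, 5, 7, 15}
Set B = {1, 4, 13, 15}
Set C = {2, 4, 5, 12}
First, A ∪ B = {1, 4, 5, 7, 13, 15}
Then, (A ∪ B) ∪ C = {1, 2, 4, 5, 7, 12, 13, 15}

{1, 2, 4, 5, 7, 12, 13, 15}


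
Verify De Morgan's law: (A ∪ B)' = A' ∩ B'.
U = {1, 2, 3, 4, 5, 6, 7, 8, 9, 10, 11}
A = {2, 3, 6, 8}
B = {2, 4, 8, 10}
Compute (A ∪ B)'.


U = {1, 2, 3, 4, 5, 6, 7, 8, 9, 10, 11}
A = {2, 3, 6, 8}, B = {2, 4, 8, 10}
A ∪ B = {2, 3, 4, 6, 8, 10}
(A ∪ B)' = U \ (A ∪ B) = {1, 5, 7, 9, 11}
Verification via A' ∩ B': A' = {1, 4, 5, 7, 9, 10, 11}, B' = {1, 3, 5, 6, 7, 9, 11}
A' ∩ B' = {1, 5, 7, 9, 11} ✓

{1, 5, 7, 9, 11}


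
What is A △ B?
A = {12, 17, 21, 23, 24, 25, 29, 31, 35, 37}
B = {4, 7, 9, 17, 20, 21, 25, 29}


Set A = {12, 17, 21, 23, 24, 25, 29, 31, 35, 37}
Set B = {4, 7, 9, 17, 20, 21, 25, 29}
A △ B = (A \ B) ∪ (B \ A)
Elements in A but not B: {12, 23, 24, 31, 35, 37}
Elements in B but not A: {4, 7, 9, 20}
A △ B = {4, 7, 9, 12, 20, 23, 24, 31, 35, 37}

{4, 7, 9, 12, 20, 23, 24, 31, 35, 37}


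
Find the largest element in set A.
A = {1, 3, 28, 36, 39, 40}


Set A = {1, 3, 28, 36, 39, 40}
Elements in ascending order: 1, 3, 28, 36, 39, 40
The largest element is 40.

40


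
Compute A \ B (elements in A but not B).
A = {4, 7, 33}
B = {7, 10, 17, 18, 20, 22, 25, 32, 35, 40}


Set A = {4, 7, 33}
Set B = {7, 10, 17, 18, 20, 22, 25, 32, 35, 40}
A \ B includes elements in A that are not in B.
Check each element of A:
4 (not in B, keep), 7 (in B, remove), 33 (not in B, keep)
A \ B = {4, 33}

{4, 33}


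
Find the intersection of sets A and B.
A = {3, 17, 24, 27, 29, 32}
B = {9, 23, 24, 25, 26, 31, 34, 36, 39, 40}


Set A = {3, 17, 24, 27, 29, 32}
Set B = {9, 23, 24, 25, 26, 31, 34, 36, 39, 40}
A ∩ B includes only elements in both sets.
Check each element of A against B:
3 ✗, 17 ✗, 24 ✓, 27 ✗, 29 ✗, 32 ✗
A ∩ B = {24}

{24}


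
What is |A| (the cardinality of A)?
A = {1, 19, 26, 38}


Set A = {1, 19, 26, 38}
Listing elements: 1, 19, 26, 38
Counting: 4 elements
|A| = 4

4


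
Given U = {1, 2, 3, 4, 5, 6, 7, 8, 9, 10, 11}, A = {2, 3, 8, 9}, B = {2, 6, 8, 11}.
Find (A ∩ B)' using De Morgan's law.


U = {1, 2, 3, 4, 5, 6, 7, 8, 9, 10, 11}
A = {2, 3, 8, 9}, B = {2, 6, 8, 11}
A ∩ B = {2, 8}
(A ∩ B)' = U \ (A ∩ B) = {1, 3, 4, 5, 6, 7, 9, 10, 11}
Verification via A' ∪ B': A' = {1, 4, 5, 6, 7, 10, 11}, B' = {1, 3, 4, 5, 7, 9, 10}
A' ∪ B' = {1, 3, 4, 5, 6, 7, 9, 10, 11} ✓

{1, 3, 4, 5, 6, 7, 9, 10, 11}


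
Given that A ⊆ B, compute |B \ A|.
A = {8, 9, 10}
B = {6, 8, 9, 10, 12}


Set A = {8, 9, 10}, |A| = 3
Set B = {6, 8, 9, 10, 12}, |B| = 5
Since A ⊆ B: B \ A = {6, 12}
|B| - |A| = 5 - 3 = 2

2


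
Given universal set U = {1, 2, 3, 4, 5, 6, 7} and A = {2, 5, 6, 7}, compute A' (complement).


Universal set U = {1, 2, 3, 4, 5, 6, 7}
Set A = {2, 5, 6, 7}
A' = U \ A = elements in U but not in A
Checking each element of U:
1 (not in A, include), 2 (in A, exclude), 3 (not in A, include), 4 (not in A, include), 5 (in A, exclude), 6 (in A, exclude), 7 (in A, exclude)
A' = {1, 3, 4}

{1, 3, 4}


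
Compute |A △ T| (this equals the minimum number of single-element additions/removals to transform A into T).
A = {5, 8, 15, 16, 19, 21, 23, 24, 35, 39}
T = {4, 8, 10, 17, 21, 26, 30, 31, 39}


Set A = {5, 8, 15, 16, 19, 21, 23, 24, 35, 39}
Set T = {4, 8, 10, 17, 21, 26, 30, 31, 39}
Elements to remove from A (in A, not in T): {5, 15, 16, 19, 23, 24, 35} → 7 removals
Elements to add to A (in T, not in A): {4, 10, 17, 26, 30, 31} → 6 additions
Total edits = 7 + 6 = 13

13


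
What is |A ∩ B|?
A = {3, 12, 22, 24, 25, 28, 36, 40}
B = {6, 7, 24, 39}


Set A = {3, 12, 22, 24, 25, 28, 36, 40}
Set B = {6, 7, 24, 39}
A ∩ B = {24}
|A ∩ B| = 1

1


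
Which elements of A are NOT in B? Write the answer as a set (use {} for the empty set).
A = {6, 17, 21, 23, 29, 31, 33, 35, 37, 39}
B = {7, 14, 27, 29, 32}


Set A = {6, 17, 21, 23, 29, 31, 33, 35, 37, 39}
Set B = {7, 14, 27, 29, 32}
Check each element of A against B:
6 ∉ B (include), 17 ∉ B (include), 21 ∉ B (include), 23 ∉ B (include), 29 ∈ B, 31 ∉ B (include), 33 ∉ B (include), 35 ∉ B (include), 37 ∉ B (include), 39 ∉ B (include)
Elements of A not in B: {6, 17, 21, 23, 31, 33, 35, 37, 39}

{6, 17, 21, 23, 31, 33, 35, 37, 39}


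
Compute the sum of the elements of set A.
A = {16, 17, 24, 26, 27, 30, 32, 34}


Set A = {16, 17, 24, 26, 27, 30, 32, 34}
Sum = 16 + 17 + 24 + 26 + 27 + 30 + 32 + 34 = 206

206


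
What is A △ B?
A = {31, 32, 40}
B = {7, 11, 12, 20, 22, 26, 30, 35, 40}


Set A = {31, 32, 40}
Set B = {7, 11, 12, 20, 22, 26, 30, 35, 40}
A △ B = (A \ B) ∪ (B \ A)
Elements in A but not B: {31, 32}
Elements in B but not A: {7, 11, 12, 20, 22, 26, 30, 35}
A △ B = {7, 11, 12, 20, 22, 26, 30, 31, 32, 35}

{7, 11, 12, 20, 22, 26, 30, 31, 32, 35}


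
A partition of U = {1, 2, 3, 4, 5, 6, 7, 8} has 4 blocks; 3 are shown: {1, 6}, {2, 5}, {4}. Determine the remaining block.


U = {1, 2, 3, 4, 5, 6, 7, 8}
Shown blocks: {1, 6}, {2, 5}, {4}
A partition's blocks are pairwise disjoint and cover U, so the missing block = U \ (union of shown blocks).
Union of shown blocks: {1, 2, 4, 5, 6}
Missing block = U \ (union) = {3, 7, 8}

{3, 7, 8}


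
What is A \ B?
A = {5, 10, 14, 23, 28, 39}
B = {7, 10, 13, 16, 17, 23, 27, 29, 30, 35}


Set A = {5, 10, 14, 23, 28, 39}
Set B = {7, 10, 13, 16, 17, 23, 27, 29, 30, 35}
A \ B includes elements in A that are not in B.
Check each element of A:
5 (not in B, keep), 10 (in B, remove), 14 (not in B, keep), 23 (in B, remove), 28 (not in B, keep), 39 (not in B, keep)
A \ B = {5, 14, 28, 39}

{5, 14, 28, 39}


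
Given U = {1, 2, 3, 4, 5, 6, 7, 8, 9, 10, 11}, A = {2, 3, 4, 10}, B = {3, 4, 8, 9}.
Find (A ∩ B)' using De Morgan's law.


U = {1, 2, 3, 4, 5, 6, 7, 8, 9, 10, 11}
A = {2, 3, 4, 10}, B = {3, 4, 8, 9}
A ∩ B = {3, 4}
(A ∩ B)' = U \ (A ∩ B) = {1, 2, 5, 6, 7, 8, 9, 10, 11}
Verification via A' ∪ B': A' = {1, 5, 6, 7, 8, 9, 11}, B' = {1, 2, 5, 6, 7, 10, 11}
A' ∪ B' = {1, 2, 5, 6, 7, 8, 9, 10, 11} ✓

{1, 2, 5, 6, 7, 8, 9, 10, 11}


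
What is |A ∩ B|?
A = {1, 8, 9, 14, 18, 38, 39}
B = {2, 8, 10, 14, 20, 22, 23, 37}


Set A = {1, 8, 9, 14, 18, 38, 39}
Set B = {2, 8, 10, 14, 20, 22, 23, 37}
A ∩ B = {8, 14}
|A ∩ B| = 2

2


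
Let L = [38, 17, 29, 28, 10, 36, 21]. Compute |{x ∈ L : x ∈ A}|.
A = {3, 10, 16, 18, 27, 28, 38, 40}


Set A = {3, 10, 16, 18, 27, 28, 38, 40}
Candidates: [38, 17, 29, 28, 10, 36, 21]
Check each candidate:
38 ∈ A, 17 ∉ A, 29 ∉ A, 28 ∈ A, 10 ∈ A, 36 ∉ A, 21 ∉ A
Count of candidates in A: 3

3


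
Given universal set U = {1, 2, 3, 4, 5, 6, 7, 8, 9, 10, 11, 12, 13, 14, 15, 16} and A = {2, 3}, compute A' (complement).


Universal set U = {1, 2, 3, 4, 5, 6, 7, 8, 9, 10, 11, 12, 13, 14, 15, 16}
Set A = {2, 3}
A' = U \ A = elements in U but not in A
Checking each element of U:
1 (not in A, include), 2 (in A, exclude), 3 (in A, exclude), 4 (not in A, include), 5 (not in A, include), 6 (not in A, include), 7 (not in A, include), 8 (not in A, include), 9 (not in A, include), 10 (not in A, include), 11 (not in A, include), 12 (not in A, include), 13 (not in A, include), 14 (not in A, include), 15 (not in A, include), 16 (not in A, include)
A' = {1, 4, 5, 6, 7, 8, 9, 10, 11, 12, 13, 14, 15, 16}

{1, 4, 5, 6, 7, 8, 9, 10, 11, 12, 13, 14, 15, 16}


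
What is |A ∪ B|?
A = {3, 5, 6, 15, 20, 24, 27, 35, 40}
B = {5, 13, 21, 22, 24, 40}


Set A = {3, 5, 6, 15, 20, 24, 27, 35, 40}, |A| = 9
Set B = {5, 13, 21, 22, 24, 40}, |B| = 6
A ∩ B = {5, 24, 40}, |A ∩ B| = 3
|A ∪ B| = |A| + |B| - |A ∩ B| = 9 + 6 - 3 = 12

12


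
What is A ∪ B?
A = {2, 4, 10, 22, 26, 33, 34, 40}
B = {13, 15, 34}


Set A = {2, 4, 10, 22, 26, 33, 34, 40}
Set B = {13, 15, 34}
A ∪ B includes all elements in either set.
Elements from A: {2, 4, 10, 22, 26, 33, 34, 40}
Elements from B not already included: {13, 15}
A ∪ B = {2, 4, 10, 13, 15, 22, 26, 33, 34, 40}

{2, 4, 10, 13, 15, 22, 26, 33, 34, 40}


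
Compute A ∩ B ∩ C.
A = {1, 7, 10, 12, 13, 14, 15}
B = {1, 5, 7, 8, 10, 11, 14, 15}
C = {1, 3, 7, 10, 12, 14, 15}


Set A = {1, 7, 10, 12, 13, 14, 15}
Set B = {1, 5, 7, 8, 10, 11, 14, 15}
Set C = {1, 3, 7, 10, 12, 14, 15}
First, A ∩ B = {1, 7, 10, 14, 15}
Then, (A ∩ B) ∩ C = {1, 7, 10, 14, 15}

{1, 7, 10, 14, 15}


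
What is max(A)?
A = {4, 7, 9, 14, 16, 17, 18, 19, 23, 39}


Set A = {4, 7, 9, 14, 16, 17, 18, 19, 23, 39}
Elements in ascending order: 4, 7, 9, 14, 16, 17, 18, 19, 23, 39
The largest element is 39.

39


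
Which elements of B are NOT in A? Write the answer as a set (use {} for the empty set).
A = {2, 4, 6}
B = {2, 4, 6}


Set A = {2, 4, 6}
Set B = {2, 4, 6}
Check each element of B against A:
2 ∈ A, 4 ∈ A, 6 ∈ A
Elements of B not in A: {}

{}


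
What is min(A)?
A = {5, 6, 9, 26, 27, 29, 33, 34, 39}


Set A = {5, 6, 9, 26, 27, 29, 33, 34, 39}
Elements in ascending order: 5, 6, 9, 26, 27, 29, 33, 34, 39
The smallest element is 5.

5


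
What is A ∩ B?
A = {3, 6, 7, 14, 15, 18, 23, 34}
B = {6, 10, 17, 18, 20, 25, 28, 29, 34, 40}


Set A = {3, 6, 7, 14, 15, 18, 23, 34}
Set B = {6, 10, 17, 18, 20, 25, 28, 29, 34, 40}
A ∩ B includes only elements in both sets.
Check each element of A against B:
3 ✗, 6 ✓, 7 ✗, 14 ✗, 15 ✗, 18 ✓, 23 ✗, 34 ✓
A ∩ B = {6, 18, 34}

{6, 18, 34}


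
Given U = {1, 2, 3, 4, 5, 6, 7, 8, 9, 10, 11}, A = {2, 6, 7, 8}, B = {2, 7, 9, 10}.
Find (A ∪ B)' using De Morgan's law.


U = {1, 2, 3, 4, 5, 6, 7, 8, 9, 10, 11}
A = {2, 6, 7, 8}, B = {2, 7, 9, 10}
A ∪ B = {2, 6, 7, 8, 9, 10}
(A ∪ B)' = U \ (A ∪ B) = {1, 3, 4, 5, 11}
Verification via A' ∩ B': A' = {1, 3, 4, 5, 9, 10, 11}, B' = {1, 3, 4, 5, 6, 8, 11}
A' ∩ B' = {1, 3, 4, 5, 11} ✓

{1, 3, 4, 5, 11}


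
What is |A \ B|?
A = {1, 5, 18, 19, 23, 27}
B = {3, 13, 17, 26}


Set A = {1, 5, 18, 19, 23, 27}
Set B = {3, 13, 17, 26}
A \ B = {1, 5, 18, 19, 23, 27}
|A \ B| = 6

6


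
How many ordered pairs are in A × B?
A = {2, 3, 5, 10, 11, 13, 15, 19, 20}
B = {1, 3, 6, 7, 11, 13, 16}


Set A = {2, 3, 5, 10, 11, 13, 15, 19, 20} has 9 elements.
Set B = {1, 3, 6, 7, 11, 13, 16} has 7 elements.
|A × B| = |A| × |B| = 9 × 7 = 63

63


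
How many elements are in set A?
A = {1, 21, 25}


Set A = {1, 21, 25}
Listing elements: 1, 21, 25
Counting: 3 elements
|A| = 3

3


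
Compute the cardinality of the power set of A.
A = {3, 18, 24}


Set A = {3, 18, 24}
|A| = 3
The power set P(A) contains all subsets of A.
|P(A)| = 2^|A| = 2^3 = 8

8


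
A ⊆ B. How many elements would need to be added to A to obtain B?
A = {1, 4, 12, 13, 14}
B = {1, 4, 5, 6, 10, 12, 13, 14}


Set A = {1, 4, 12, 13, 14}, |A| = 5
Set B = {1, 4, 5, 6, 10, 12, 13, 14}, |B| = 8
Since A ⊆ B: B \ A = {5, 6, 10}
|B| - |A| = 8 - 5 = 3

3


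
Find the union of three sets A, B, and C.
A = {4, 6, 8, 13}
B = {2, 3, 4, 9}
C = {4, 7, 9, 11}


Set A = {4, 6, 8, 13}
Set B = {2, 3, 4, 9}
Set C = {4, 7, 9, 11}
First, A ∪ B = {2, 3, 4, 6, 8, 9, 13}
Then, (A ∪ B) ∪ C = {2, 3, 4, 6, 7, 8, 9, 11, 13}

{2, 3, 4, 6, 7, 8, 9, 11, 13}


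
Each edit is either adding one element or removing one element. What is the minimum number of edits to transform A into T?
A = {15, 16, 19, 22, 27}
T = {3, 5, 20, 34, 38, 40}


Set A = {15, 16, 19, 22, 27}
Set T = {3, 5, 20, 34, 38, 40}
Elements to remove from A (in A, not in T): {15, 16, 19, 22, 27} → 5 removals
Elements to add to A (in T, not in A): {3, 5, 20, 34, 38, 40} → 6 additions
Total edits = 5 + 6 = 11

11


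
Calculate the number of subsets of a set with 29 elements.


The set has 29 elements.
The power set contains all possible subsets.
|P(A)| = 2^|A| = 2^29 = 536870912

536870912


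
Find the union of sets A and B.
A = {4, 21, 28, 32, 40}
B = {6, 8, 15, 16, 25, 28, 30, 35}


Set A = {4, 21, 28, 32, 40}
Set B = {6, 8, 15, 16, 25, 28, 30, 35}
A ∪ B includes all elements in either set.
Elements from A: {4, 21, 28, 32, 40}
Elements from B not already included: {6, 8, 15, 16, 25, 30, 35}
A ∪ B = {4, 6, 8, 15, 16, 21, 25, 28, 30, 32, 35, 40}

{4, 6, 8, 15, 16, 21, 25, 28, 30, 32, 35, 40}


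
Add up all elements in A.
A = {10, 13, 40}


Set A = {10, 13, 40}
Sum = 10 + 13 + 40 = 63

63


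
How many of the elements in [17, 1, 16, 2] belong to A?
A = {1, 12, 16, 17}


Set A = {1, 12, 16, 17}
Candidates: [17, 1, 16, 2]
Check each candidate:
17 ∈ A, 1 ∈ A, 16 ∈ A, 2 ∉ A
Count of candidates in A: 3

3


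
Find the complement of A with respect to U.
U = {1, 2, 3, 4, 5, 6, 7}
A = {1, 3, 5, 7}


Universal set U = {1, 2, 3, 4, 5, 6, 7}
Set A = {1, 3, 5, 7}
A' = U \ A = elements in U but not in A
Checking each element of U:
1 (in A, exclude), 2 (not in A, include), 3 (in A, exclude), 4 (not in A, include), 5 (in A, exclude), 6 (not in A, include), 7 (in A, exclude)
A' = {2, 4, 6}

{2, 4, 6}


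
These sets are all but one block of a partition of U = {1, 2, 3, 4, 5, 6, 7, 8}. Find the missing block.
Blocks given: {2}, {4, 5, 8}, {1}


U = {1, 2, 3, 4, 5, 6, 7, 8}
Shown blocks: {2}, {4, 5, 8}, {1}
A partition's blocks are pairwise disjoint and cover U, so the missing block = U \ (union of shown blocks).
Union of shown blocks: {1, 2, 4, 5, 8}
Missing block = U \ (union) = {3, 6, 7}

{3, 6, 7}


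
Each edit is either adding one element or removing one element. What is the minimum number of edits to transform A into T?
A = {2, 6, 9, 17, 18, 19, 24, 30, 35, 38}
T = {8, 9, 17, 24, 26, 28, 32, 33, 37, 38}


Set A = {2, 6, 9, 17, 18, 19, 24, 30, 35, 38}
Set T = {8, 9, 17, 24, 26, 28, 32, 33, 37, 38}
Elements to remove from A (in A, not in T): {2, 6, 18, 19, 30, 35} → 6 removals
Elements to add to A (in T, not in A): {8, 26, 28, 32, 33, 37} → 6 additions
Total edits = 6 + 6 = 12

12


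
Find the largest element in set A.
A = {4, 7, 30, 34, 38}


Set A = {4, 7, 30, 34, 38}
Elements in ascending order: 4, 7, 30, 34, 38
The largest element is 38.

38


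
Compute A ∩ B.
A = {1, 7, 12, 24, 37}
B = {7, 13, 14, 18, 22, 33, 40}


Set A = {1, 7, 12, 24, 37}
Set B = {7, 13, 14, 18, 22, 33, 40}
A ∩ B includes only elements in both sets.
Check each element of A against B:
1 ✗, 7 ✓, 12 ✗, 24 ✗, 37 ✗
A ∩ B = {7}

{7}


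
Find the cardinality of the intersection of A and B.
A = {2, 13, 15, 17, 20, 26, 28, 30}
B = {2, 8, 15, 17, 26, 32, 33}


Set A = {2, 13, 15, 17, 20, 26, 28, 30}
Set B = {2, 8, 15, 17, 26, 32, 33}
A ∩ B = {2, 15, 17, 26}
|A ∩ B| = 4

4


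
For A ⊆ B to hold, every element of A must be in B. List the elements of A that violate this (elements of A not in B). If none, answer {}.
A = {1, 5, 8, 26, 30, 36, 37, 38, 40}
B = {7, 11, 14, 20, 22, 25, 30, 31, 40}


Set A = {1, 5, 8, 26, 30, 36, 37, 38, 40}
Set B = {7, 11, 14, 20, 22, 25, 30, 31, 40}
Check each element of A against B:
1 ∉ B (include), 5 ∉ B (include), 8 ∉ B (include), 26 ∉ B (include), 30 ∈ B, 36 ∉ B (include), 37 ∉ B (include), 38 ∉ B (include), 40 ∈ B
Elements of A not in B: {1, 5, 8, 26, 36, 37, 38}

{1, 5, 8, 26, 36, 37, 38}


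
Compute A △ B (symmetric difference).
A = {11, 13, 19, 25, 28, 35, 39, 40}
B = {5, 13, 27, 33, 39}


Set A = {11, 13, 19, 25, 28, 35, 39, 40}
Set B = {5, 13, 27, 33, 39}
A △ B = (A \ B) ∪ (B \ A)
Elements in A but not B: {11, 19, 25, 28, 35, 40}
Elements in B but not A: {5, 27, 33}
A △ B = {5, 11, 19, 25, 27, 28, 33, 35, 40}

{5, 11, 19, 25, 27, 28, 33, 35, 40}


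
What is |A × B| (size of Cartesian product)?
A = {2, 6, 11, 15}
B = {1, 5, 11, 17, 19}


Set A = {2, 6, 11, 15} has 4 elements.
Set B = {1, 5, 11, 17, 19} has 5 elements.
|A × B| = |A| × |B| = 4 × 5 = 20

20


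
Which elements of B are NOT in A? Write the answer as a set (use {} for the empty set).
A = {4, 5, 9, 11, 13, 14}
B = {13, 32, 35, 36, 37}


Set A = {4, 5, 9, 11, 13, 14}
Set B = {13, 32, 35, 36, 37}
Check each element of B against A:
13 ∈ A, 32 ∉ A (include), 35 ∉ A (include), 36 ∉ A (include), 37 ∉ A (include)
Elements of B not in A: {32, 35, 36, 37}

{32, 35, 36, 37}


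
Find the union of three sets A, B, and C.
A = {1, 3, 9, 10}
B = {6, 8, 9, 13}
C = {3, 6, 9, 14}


Set A = {1, 3, 9, 10}
Set B = {6, 8, 9, 13}
Set C = {3, 6, 9, 14}
First, A ∪ B = {1, 3, 6, 8, 9, 10, 13}
Then, (A ∪ B) ∪ C = {1, 3, 6, 8, 9, 10, 13, 14}

{1, 3, 6, 8, 9, 10, 13, 14}


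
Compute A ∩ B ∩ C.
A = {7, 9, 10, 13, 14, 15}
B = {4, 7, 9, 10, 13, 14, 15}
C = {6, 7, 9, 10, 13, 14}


Set A = {7, 9, 10, 13, 14, 15}
Set B = {4, 7, 9, 10, 13, 14, 15}
Set C = {6, 7, 9, 10, 13, 14}
First, A ∩ B = {7, 9, 10, 13, 14, 15}
Then, (A ∩ B) ∩ C = {7, 9, 10, 13, 14}

{7, 9, 10, 13, 14}


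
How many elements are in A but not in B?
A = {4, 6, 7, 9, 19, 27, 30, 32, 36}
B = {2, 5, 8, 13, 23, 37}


Set A = {4, 6, 7, 9, 19, 27, 30, 32, 36}
Set B = {2, 5, 8, 13, 23, 37}
A \ B = {4, 6, 7, 9, 19, 27, 30, 32, 36}
|A \ B| = 9

9


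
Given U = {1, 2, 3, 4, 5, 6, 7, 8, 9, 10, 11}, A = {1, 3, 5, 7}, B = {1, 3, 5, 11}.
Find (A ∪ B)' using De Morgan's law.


U = {1, 2, 3, 4, 5, 6, 7, 8, 9, 10, 11}
A = {1, 3, 5, 7}, B = {1, 3, 5, 11}
A ∪ B = {1, 3, 5, 7, 11}
(A ∪ B)' = U \ (A ∪ B) = {2, 4, 6, 8, 9, 10}
Verification via A' ∩ B': A' = {2, 4, 6, 8, 9, 10, 11}, B' = {2, 4, 6, 7, 8, 9, 10}
A' ∩ B' = {2, 4, 6, 8, 9, 10} ✓

{2, 4, 6, 8, 9, 10}


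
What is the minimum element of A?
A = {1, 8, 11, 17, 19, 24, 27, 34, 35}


Set A = {1, 8, 11, 17, 19, 24, 27, 34, 35}
Elements in ascending order: 1, 8, 11, 17, 19, 24, 27, 34, 35
The smallest element is 1.

1


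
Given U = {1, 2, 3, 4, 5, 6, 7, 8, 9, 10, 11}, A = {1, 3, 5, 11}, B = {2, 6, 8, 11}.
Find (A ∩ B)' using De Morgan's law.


U = {1, 2, 3, 4, 5, 6, 7, 8, 9, 10, 11}
A = {1, 3, 5, 11}, B = {2, 6, 8, 11}
A ∩ B = {11}
(A ∩ B)' = U \ (A ∩ B) = {1, 2, 3, 4, 5, 6, 7, 8, 9, 10}
Verification via A' ∪ B': A' = {2, 4, 6, 7, 8, 9, 10}, B' = {1, 3, 4, 5, 7, 9, 10}
A' ∪ B' = {1, 2, 3, 4, 5, 6, 7, 8, 9, 10} ✓

{1, 2, 3, 4, 5, 6, 7, 8, 9, 10}


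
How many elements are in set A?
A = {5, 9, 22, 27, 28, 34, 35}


Set A = {5, 9, 22, 27, 28, 34, 35}
Listing elements: 5, 9, 22, 27, 28, 34, 35
Counting: 7 elements
|A| = 7

7


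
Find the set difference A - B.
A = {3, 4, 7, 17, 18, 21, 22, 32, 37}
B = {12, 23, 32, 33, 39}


Set A = {3, 4, 7, 17, 18, 21, 22, 32, 37}
Set B = {12, 23, 32, 33, 39}
A \ B includes elements in A that are not in B.
Check each element of A:
3 (not in B, keep), 4 (not in B, keep), 7 (not in B, keep), 17 (not in B, keep), 18 (not in B, keep), 21 (not in B, keep), 22 (not in B, keep), 32 (in B, remove), 37 (not in B, keep)
A \ B = {3, 4, 7, 17, 18, 21, 22, 37}

{3, 4, 7, 17, 18, 21, 22, 37}


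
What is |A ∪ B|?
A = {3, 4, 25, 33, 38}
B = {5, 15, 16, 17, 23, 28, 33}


Set A = {3, 4, 25, 33, 38}, |A| = 5
Set B = {5, 15, 16, 17, 23, 28, 33}, |B| = 7
A ∩ B = {33}, |A ∩ B| = 1
|A ∪ B| = |A| + |B| - |A ∩ B| = 5 + 7 - 1 = 11

11


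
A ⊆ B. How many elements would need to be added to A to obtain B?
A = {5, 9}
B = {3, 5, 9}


Set A = {5, 9}, |A| = 2
Set B = {3, 5, 9}, |B| = 3
Since A ⊆ B: B \ A = {3}
|B| - |A| = 3 - 2 = 1

1


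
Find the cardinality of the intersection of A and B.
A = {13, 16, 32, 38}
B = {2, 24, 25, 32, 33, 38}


Set A = {13, 16, 32, 38}
Set B = {2, 24, 25, 32, 33, 38}
A ∩ B = {32, 38}
|A ∩ B| = 2

2


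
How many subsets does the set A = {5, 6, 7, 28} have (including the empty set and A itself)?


Set A = {5, 6, 7, 28}
|A| = 4
The power set P(A) contains all subsets of A.
|P(A)| = 2^|A| = 2^4 = 16

16


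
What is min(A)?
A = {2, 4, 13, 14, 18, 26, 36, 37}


Set A = {2, 4, 13, 14, 18, 26, 36, 37}
Elements in ascending order: 2, 4, 13, 14, 18, 26, 36, 37
The smallest element is 2.

2


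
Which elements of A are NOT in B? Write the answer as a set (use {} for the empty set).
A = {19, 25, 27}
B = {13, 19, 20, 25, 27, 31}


Set A = {19, 25, 27}
Set B = {13, 19, 20, 25, 27, 31}
Check each element of A against B:
19 ∈ B, 25 ∈ B, 27 ∈ B
Elements of A not in B: {}

{}


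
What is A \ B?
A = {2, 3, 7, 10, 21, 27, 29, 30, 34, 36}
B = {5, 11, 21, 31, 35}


Set A = {2, 3, 7, 10, 21, 27, 29, 30, 34, 36}
Set B = {5, 11, 21, 31, 35}
A \ B includes elements in A that are not in B.
Check each element of A:
2 (not in B, keep), 3 (not in B, keep), 7 (not in B, keep), 10 (not in B, keep), 21 (in B, remove), 27 (not in B, keep), 29 (not in B, keep), 30 (not in B, keep), 34 (not in B, keep), 36 (not in B, keep)
A \ B = {2, 3, 7, 10, 27, 29, 30, 34, 36}

{2, 3, 7, 10, 27, 29, 30, 34, 36}


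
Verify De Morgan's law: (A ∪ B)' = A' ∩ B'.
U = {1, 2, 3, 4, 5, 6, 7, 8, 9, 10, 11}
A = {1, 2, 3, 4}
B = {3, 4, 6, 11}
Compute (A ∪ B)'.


U = {1, 2, 3, 4, 5, 6, 7, 8, 9, 10, 11}
A = {1, 2, 3, 4}, B = {3, 4, 6, 11}
A ∪ B = {1, 2, 3, 4, 6, 11}
(A ∪ B)' = U \ (A ∪ B) = {5, 7, 8, 9, 10}
Verification via A' ∩ B': A' = {5, 6, 7, 8, 9, 10, 11}, B' = {1, 2, 5, 7, 8, 9, 10}
A' ∩ B' = {5, 7, 8, 9, 10} ✓

{5, 7, 8, 9, 10}


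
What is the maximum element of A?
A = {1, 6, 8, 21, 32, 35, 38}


Set A = {1, 6, 8, 21, 32, 35, 38}
Elements in ascending order: 1, 6, 8, 21, 32, 35, 38
The largest element is 38.

38


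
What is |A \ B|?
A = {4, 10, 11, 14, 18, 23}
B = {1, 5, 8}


Set A = {4, 10, 11, 14, 18, 23}
Set B = {1, 5, 8}
A \ B = {4, 10, 11, 14, 18, 23}
|A \ B| = 6

6


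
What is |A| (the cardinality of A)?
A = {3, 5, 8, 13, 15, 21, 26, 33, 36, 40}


Set A = {3, 5, 8, 13, 15, 21, 26, 33, 36, 40}
Listing elements: 3, 5, 8, 13, 15, 21, 26, 33, 36, 40
Counting: 10 elements
|A| = 10

10


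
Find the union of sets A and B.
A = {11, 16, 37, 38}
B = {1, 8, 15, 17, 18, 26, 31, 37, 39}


Set A = {11, 16, 37, 38}
Set B = {1, 8, 15, 17, 18, 26, 31, 37, 39}
A ∪ B includes all elements in either set.
Elements from A: {11, 16, 37, 38}
Elements from B not already included: {1, 8, 15, 17, 18, 26, 31, 39}
A ∪ B = {1, 8, 11, 15, 16, 17, 18, 26, 31, 37, 38, 39}

{1, 8, 11, 15, 16, 17, 18, 26, 31, 37, 38, 39}


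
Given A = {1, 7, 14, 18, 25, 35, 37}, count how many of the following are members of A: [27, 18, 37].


Set A = {1, 7, 14, 18, 25, 35, 37}
Candidates: [27, 18, 37]
Check each candidate:
27 ∉ A, 18 ∈ A, 37 ∈ A
Count of candidates in A: 2

2


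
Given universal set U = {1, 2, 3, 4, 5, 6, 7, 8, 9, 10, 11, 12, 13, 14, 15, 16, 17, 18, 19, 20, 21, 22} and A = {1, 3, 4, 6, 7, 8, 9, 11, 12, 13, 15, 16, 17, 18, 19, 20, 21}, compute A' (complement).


Universal set U = {1, 2, 3, 4, 5, 6, 7, 8, 9, 10, 11, 12, 13, 14, 15, 16, 17, 18, 19, 20, 21, 22}
Set A = {1, 3, 4, 6, 7, 8, 9, 11, 12, 13, 15, 16, 17, 18, 19, 20, 21}
A' = U \ A = elements in U but not in A
Checking each element of U:
1 (in A, exclude), 2 (not in A, include), 3 (in A, exclude), 4 (in A, exclude), 5 (not in A, include), 6 (in A, exclude), 7 (in A, exclude), 8 (in A, exclude), 9 (in A, exclude), 10 (not in A, include), 11 (in A, exclude), 12 (in A, exclude), 13 (in A, exclude), 14 (not in A, include), 15 (in A, exclude), 16 (in A, exclude), 17 (in A, exclude), 18 (in A, exclude), 19 (in A, exclude), 20 (in A, exclude), 21 (in A, exclude), 22 (not in A, include)
A' = {2, 5, 10, 14, 22}

{2, 5, 10, 14, 22}


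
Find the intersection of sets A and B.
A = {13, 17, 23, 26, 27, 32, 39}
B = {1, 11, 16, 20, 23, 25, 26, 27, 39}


Set A = {13, 17, 23, 26, 27, 32, 39}
Set B = {1, 11, 16, 20, 23, 25, 26, 27, 39}
A ∩ B includes only elements in both sets.
Check each element of A against B:
13 ✗, 17 ✗, 23 ✓, 26 ✓, 27 ✓, 32 ✗, 39 ✓
A ∩ B = {23, 26, 27, 39}

{23, 26, 27, 39}


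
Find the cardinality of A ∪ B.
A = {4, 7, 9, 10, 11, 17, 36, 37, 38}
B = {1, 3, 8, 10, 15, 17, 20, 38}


Set A = {4, 7, 9, 10, 11, 17, 36, 37, 38}, |A| = 9
Set B = {1, 3, 8, 10, 15, 17, 20, 38}, |B| = 8
A ∩ B = {10, 17, 38}, |A ∩ B| = 3
|A ∪ B| = |A| + |B| - |A ∩ B| = 9 + 8 - 3 = 14

14


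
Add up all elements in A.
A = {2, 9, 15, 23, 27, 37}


Set A = {2, 9, 15, 23, 27, 37}
Sum = 2 + 9 + 15 + 23 + 27 + 37 = 113

113


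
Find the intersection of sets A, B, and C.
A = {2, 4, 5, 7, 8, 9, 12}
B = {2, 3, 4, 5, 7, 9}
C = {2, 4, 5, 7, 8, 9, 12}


Set A = {2, 4, 5, 7, 8, 9, 12}
Set B = {2, 3, 4, 5, 7, 9}
Set C = {2, 4, 5, 7, 8, 9, 12}
First, A ∩ B = {2, 4, 5, 7, 9}
Then, (A ∩ B) ∩ C = {2, 4, 5, 7, 9}

{2, 4, 5, 7, 9}


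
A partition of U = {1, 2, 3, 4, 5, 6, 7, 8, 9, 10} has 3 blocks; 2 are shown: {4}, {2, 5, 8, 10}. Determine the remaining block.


U = {1, 2, 3, 4, 5, 6, 7, 8, 9, 10}
Shown blocks: {4}, {2, 5, 8, 10}
A partition's blocks are pairwise disjoint and cover U, so the missing block = U \ (union of shown blocks).
Union of shown blocks: {2, 4, 5, 8, 10}
Missing block = U \ (union) = {1, 3, 6, 7, 9}

{1, 3, 6, 7, 9}


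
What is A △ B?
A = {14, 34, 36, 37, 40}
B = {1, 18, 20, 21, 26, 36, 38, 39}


Set A = {14, 34, 36, 37, 40}
Set B = {1, 18, 20, 21, 26, 36, 38, 39}
A △ B = (A \ B) ∪ (B \ A)
Elements in A but not B: {14, 34, 37, 40}
Elements in B but not A: {1, 18, 20, 21, 26, 38, 39}
A △ B = {1, 14, 18, 20, 21, 26, 34, 37, 38, 39, 40}

{1, 14, 18, 20, 21, 26, 34, 37, 38, 39, 40}


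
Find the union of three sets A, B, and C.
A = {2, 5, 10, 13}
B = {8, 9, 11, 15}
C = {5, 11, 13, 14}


Set A = {2, 5, 10, 13}
Set B = {8, 9, 11, 15}
Set C = {5, 11, 13, 14}
First, A ∪ B = {2, 5, 8, 9, 10, 11, 13, 15}
Then, (A ∪ B) ∪ C = {2, 5, 8, 9, 10, 11, 13, 14, 15}

{2, 5, 8, 9, 10, 11, 13, 14, 15}


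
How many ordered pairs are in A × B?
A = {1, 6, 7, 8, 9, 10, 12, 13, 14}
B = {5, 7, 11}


Set A = {1, 6, 7, 8, 9, 10, 12, 13, 14} has 9 elements.
Set B = {5, 7, 11} has 3 elements.
|A × B| = |A| × |B| = 9 × 3 = 27

27


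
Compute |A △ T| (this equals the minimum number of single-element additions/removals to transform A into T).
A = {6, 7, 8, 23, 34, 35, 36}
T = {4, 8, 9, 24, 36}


Set A = {6, 7, 8, 23, 34, 35, 36}
Set T = {4, 8, 9, 24, 36}
Elements to remove from A (in A, not in T): {6, 7, 23, 34, 35} → 5 removals
Elements to add to A (in T, not in A): {4, 9, 24} → 3 additions
Total edits = 5 + 3 = 8

8


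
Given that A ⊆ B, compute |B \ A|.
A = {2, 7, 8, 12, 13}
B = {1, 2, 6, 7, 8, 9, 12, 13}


Set A = {2, 7, 8, 12, 13}, |A| = 5
Set B = {1, 2, 6, 7, 8, 9, 12, 13}, |B| = 8
Since A ⊆ B: B \ A = {1, 6, 9}
|B| - |A| = 8 - 5 = 3

3


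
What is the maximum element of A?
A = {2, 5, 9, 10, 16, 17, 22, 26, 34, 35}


Set A = {2, 5, 9, 10, 16, 17, 22, 26, 34, 35}
Elements in ascending order: 2, 5, 9, 10, 16, 17, 22, 26, 34, 35
The largest element is 35.

35


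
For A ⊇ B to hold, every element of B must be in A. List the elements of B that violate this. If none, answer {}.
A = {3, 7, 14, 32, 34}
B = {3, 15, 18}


Set A = {3, 7, 14, 32, 34}
Set B = {3, 15, 18}
Check each element of B against A:
3 ∈ A, 15 ∉ A (include), 18 ∉ A (include)
Elements of B not in A: {15, 18}

{15, 18}


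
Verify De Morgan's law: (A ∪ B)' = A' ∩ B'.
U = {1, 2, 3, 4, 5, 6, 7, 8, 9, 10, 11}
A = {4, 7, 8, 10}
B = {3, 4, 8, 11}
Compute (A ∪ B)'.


U = {1, 2, 3, 4, 5, 6, 7, 8, 9, 10, 11}
A = {4, 7, 8, 10}, B = {3, 4, 8, 11}
A ∪ B = {3, 4, 7, 8, 10, 11}
(A ∪ B)' = U \ (A ∪ B) = {1, 2, 5, 6, 9}
Verification via A' ∩ B': A' = {1, 2, 3, 5, 6, 9, 11}, B' = {1, 2, 5, 6, 7, 9, 10}
A' ∩ B' = {1, 2, 5, 6, 9} ✓

{1, 2, 5, 6, 9}


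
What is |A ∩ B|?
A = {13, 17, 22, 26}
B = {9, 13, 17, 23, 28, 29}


Set A = {13, 17, 22, 26}
Set B = {9, 13, 17, 23, 28, 29}
A ∩ B = {13, 17}
|A ∩ B| = 2

2


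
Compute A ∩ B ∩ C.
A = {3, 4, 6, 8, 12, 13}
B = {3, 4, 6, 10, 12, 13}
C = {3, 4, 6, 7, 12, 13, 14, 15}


Set A = {3, 4, 6, 8, 12, 13}
Set B = {3, 4, 6, 10, 12, 13}
Set C = {3, 4, 6, 7, 12, 13, 14, 15}
First, A ∩ B = {3, 4, 6, 12, 13}
Then, (A ∩ B) ∩ C = {3, 4, 6, 12, 13}

{3, 4, 6, 12, 13}


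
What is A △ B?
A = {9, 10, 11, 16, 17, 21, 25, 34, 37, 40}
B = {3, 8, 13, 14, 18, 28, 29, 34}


Set A = {9, 10, 11, 16, 17, 21, 25, 34, 37, 40}
Set B = {3, 8, 13, 14, 18, 28, 29, 34}
A △ B = (A \ B) ∪ (B \ A)
Elements in A but not B: {9, 10, 11, 16, 17, 21, 25, 37, 40}
Elements in B but not A: {3, 8, 13, 14, 18, 28, 29}
A △ B = {3, 8, 9, 10, 11, 13, 14, 16, 17, 18, 21, 25, 28, 29, 37, 40}

{3, 8, 9, 10, 11, 13, 14, 16, 17, 18, 21, 25, 28, 29, 37, 40}


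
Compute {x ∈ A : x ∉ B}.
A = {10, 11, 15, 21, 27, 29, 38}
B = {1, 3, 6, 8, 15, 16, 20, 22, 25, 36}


Set A = {10, 11, 15, 21, 27, 29, 38}
Set B = {1, 3, 6, 8, 15, 16, 20, 22, 25, 36}
Check each element of A against B:
10 ∉ B (include), 11 ∉ B (include), 15 ∈ B, 21 ∉ B (include), 27 ∉ B (include), 29 ∉ B (include), 38 ∉ B (include)
Elements of A not in B: {10, 11, 21, 27, 29, 38}

{10, 11, 21, 27, 29, 38}


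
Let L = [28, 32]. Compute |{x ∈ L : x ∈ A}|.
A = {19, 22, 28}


Set A = {19, 22, 28}
Candidates: [28, 32]
Check each candidate:
28 ∈ A, 32 ∉ A
Count of candidates in A: 1

1


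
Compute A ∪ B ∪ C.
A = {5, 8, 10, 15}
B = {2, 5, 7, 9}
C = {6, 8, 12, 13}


Set A = {5, 8, 10, 15}
Set B = {2, 5, 7, 9}
Set C = {6, 8, 12, 13}
First, A ∪ B = {2, 5, 7, 8, 9, 10, 15}
Then, (A ∪ B) ∪ C = {2, 5, 6, 7, 8, 9, 10, 12, 13, 15}

{2, 5, 6, 7, 8, 9, 10, 12, 13, 15}


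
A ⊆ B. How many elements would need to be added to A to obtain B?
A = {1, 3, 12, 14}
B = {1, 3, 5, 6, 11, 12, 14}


Set A = {1, 3, 12, 14}, |A| = 4
Set B = {1, 3, 5, 6, 11, 12, 14}, |B| = 7
Since A ⊆ B: B \ A = {5, 6, 11}
|B| - |A| = 7 - 4 = 3

3


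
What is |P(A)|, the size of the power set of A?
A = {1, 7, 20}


Set A = {1, 7, 20}
|A| = 3
The power set P(A) contains all subsets of A.
|P(A)| = 2^|A| = 2^3 = 8

8


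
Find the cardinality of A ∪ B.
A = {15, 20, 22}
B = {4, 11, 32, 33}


Set A = {15, 20, 22}, |A| = 3
Set B = {4, 11, 32, 33}, |B| = 4
A ∩ B = {}, |A ∩ B| = 0
|A ∪ B| = |A| + |B| - |A ∩ B| = 3 + 4 - 0 = 7

7


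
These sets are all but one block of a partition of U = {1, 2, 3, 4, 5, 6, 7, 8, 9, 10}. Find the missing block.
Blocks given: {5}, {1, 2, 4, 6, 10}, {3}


U = {1, 2, 3, 4, 5, 6, 7, 8, 9, 10}
Shown blocks: {5}, {1, 2, 4, 6, 10}, {3}
A partition's blocks are pairwise disjoint and cover U, so the missing block = U \ (union of shown blocks).
Union of shown blocks: {1, 2, 3, 4, 5, 6, 10}
Missing block = U \ (union) = {7, 8, 9}

{7, 8, 9}


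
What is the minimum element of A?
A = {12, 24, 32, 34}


Set A = {12, 24, 32, 34}
Elements in ascending order: 12, 24, 32, 34
The smallest element is 12.

12


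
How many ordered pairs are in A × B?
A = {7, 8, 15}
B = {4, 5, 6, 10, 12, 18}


Set A = {7, 8, 15} has 3 elements.
Set B = {4, 5, 6, 10, 12, 18} has 6 elements.
|A × B| = |A| × |B| = 3 × 6 = 18

18


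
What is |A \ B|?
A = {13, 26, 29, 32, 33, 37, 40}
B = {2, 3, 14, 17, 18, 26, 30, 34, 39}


Set A = {13, 26, 29, 32, 33, 37, 40}
Set B = {2, 3, 14, 17, 18, 26, 30, 34, 39}
A \ B = {13, 29, 32, 33, 37, 40}
|A \ B| = 6

6


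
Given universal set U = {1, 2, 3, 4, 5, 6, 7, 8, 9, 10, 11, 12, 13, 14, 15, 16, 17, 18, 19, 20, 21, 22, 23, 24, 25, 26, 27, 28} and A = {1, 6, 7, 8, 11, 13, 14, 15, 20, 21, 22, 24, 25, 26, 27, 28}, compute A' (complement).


Universal set U = {1, 2, 3, 4, 5, 6, 7, 8, 9, 10, 11, 12, 13, 14, 15, 16, 17, 18, 19, 20, 21, 22, 23, 24, 25, 26, 27, 28}
Set A = {1, 6, 7, 8, 11, 13, 14, 15, 20, 21, 22, 24, 25, 26, 27, 28}
A' = U \ A = elements in U but not in A
Checking each element of U:
1 (in A, exclude), 2 (not in A, include), 3 (not in A, include), 4 (not in A, include), 5 (not in A, include), 6 (in A, exclude), 7 (in A, exclude), 8 (in A, exclude), 9 (not in A, include), 10 (not in A, include), 11 (in A, exclude), 12 (not in A, include), 13 (in A, exclude), 14 (in A, exclude), 15 (in A, exclude), 16 (not in A, include), 17 (not in A, include), 18 (not in A, include), 19 (not in A, include), 20 (in A, exclude), 21 (in A, exclude), 22 (in A, exclude), 23 (not in A, include), 24 (in A, exclude), 25 (in A, exclude), 26 (in A, exclude), 27 (in A, exclude), 28 (in A, exclude)
A' = {2, 3, 4, 5, 9, 10, 12, 16, 17, 18, 19, 23}

{2, 3, 4, 5, 9, 10, 12, 16, 17, 18, 19, 23}


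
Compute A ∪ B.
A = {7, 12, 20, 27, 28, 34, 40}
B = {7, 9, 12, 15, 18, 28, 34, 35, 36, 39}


Set A = {7, 12, 20, 27, 28, 34, 40}
Set B = {7, 9, 12, 15, 18, 28, 34, 35, 36, 39}
A ∪ B includes all elements in either set.
Elements from A: {7, 12, 20, 27, 28, 34, 40}
Elements from B not already included: {9, 15, 18, 35, 36, 39}
A ∪ B = {7, 9, 12, 15, 18, 20, 27, 28, 34, 35, 36, 39, 40}

{7, 9, 12, 15, 18, 20, 27, 28, 34, 35, 36, 39, 40}


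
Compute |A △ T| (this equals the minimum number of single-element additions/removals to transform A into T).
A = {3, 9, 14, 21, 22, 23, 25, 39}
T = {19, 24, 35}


Set A = {3, 9, 14, 21, 22, 23, 25, 39}
Set T = {19, 24, 35}
Elements to remove from A (in A, not in T): {3, 9, 14, 21, 22, 23, 25, 39} → 8 removals
Elements to add to A (in T, not in A): {19, 24, 35} → 3 additions
Total edits = 8 + 3 = 11

11


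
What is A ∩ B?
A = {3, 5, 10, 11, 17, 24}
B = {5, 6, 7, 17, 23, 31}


Set A = {3, 5, 10, 11, 17, 24}
Set B = {5, 6, 7, 17, 23, 31}
A ∩ B includes only elements in both sets.
Check each element of A against B:
3 ✗, 5 ✓, 10 ✗, 11 ✗, 17 ✓, 24 ✗
A ∩ B = {5, 17}

{5, 17}


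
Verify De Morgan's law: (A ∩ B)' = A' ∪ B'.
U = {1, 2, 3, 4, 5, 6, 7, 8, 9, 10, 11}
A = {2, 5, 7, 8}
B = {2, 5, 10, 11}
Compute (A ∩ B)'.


U = {1, 2, 3, 4, 5, 6, 7, 8, 9, 10, 11}
A = {2, 5, 7, 8}, B = {2, 5, 10, 11}
A ∩ B = {2, 5}
(A ∩ B)' = U \ (A ∩ B) = {1, 3, 4, 6, 7, 8, 9, 10, 11}
Verification via A' ∪ B': A' = {1, 3, 4, 6, 9, 10, 11}, B' = {1, 3, 4, 6, 7, 8, 9}
A' ∪ B' = {1, 3, 4, 6, 7, 8, 9, 10, 11} ✓

{1, 3, 4, 6, 7, 8, 9, 10, 11}


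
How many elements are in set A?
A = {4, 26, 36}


Set A = {4, 26, 36}
Listing elements: 4, 26, 36
Counting: 3 elements
|A| = 3

3


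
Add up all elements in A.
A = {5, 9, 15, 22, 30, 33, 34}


Set A = {5, 9, 15, 22, 30, 33, 34}
Sum = 5 + 9 + 15 + 22 + 30 + 33 + 34 = 148

148


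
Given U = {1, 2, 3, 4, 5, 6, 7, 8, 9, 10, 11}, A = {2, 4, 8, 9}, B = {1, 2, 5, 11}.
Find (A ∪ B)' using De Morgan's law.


U = {1, 2, 3, 4, 5, 6, 7, 8, 9, 10, 11}
A = {2, 4, 8, 9}, B = {1, 2, 5, 11}
A ∪ B = {1, 2, 4, 5, 8, 9, 11}
(A ∪ B)' = U \ (A ∪ B) = {3, 6, 7, 10}
Verification via A' ∩ B': A' = {1, 3, 5, 6, 7, 10, 11}, B' = {3, 4, 6, 7, 8, 9, 10}
A' ∩ B' = {3, 6, 7, 10} ✓

{3, 6, 7, 10}


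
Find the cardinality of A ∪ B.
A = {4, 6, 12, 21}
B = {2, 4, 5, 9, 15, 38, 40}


Set A = {4, 6, 12, 21}, |A| = 4
Set B = {2, 4, 5, 9, 15, 38, 40}, |B| = 7
A ∩ B = {4}, |A ∩ B| = 1
|A ∪ B| = |A| + |B| - |A ∩ B| = 4 + 7 - 1 = 10

10


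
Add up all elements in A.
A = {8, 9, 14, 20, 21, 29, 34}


Set A = {8, 9, 14, 20, 21, 29, 34}
Sum = 8 + 9 + 14 + 20 + 21 + 29 + 34 = 135

135


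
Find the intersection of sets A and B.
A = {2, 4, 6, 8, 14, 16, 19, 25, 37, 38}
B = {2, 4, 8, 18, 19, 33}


Set A = {2, 4, 6, 8, 14, 16, 19, 25, 37, 38}
Set B = {2, 4, 8, 18, 19, 33}
A ∩ B includes only elements in both sets.
Check each element of A against B:
2 ✓, 4 ✓, 6 ✗, 8 ✓, 14 ✗, 16 ✗, 19 ✓, 25 ✗, 37 ✗, 38 ✗
A ∩ B = {2, 4, 8, 19}

{2, 4, 8, 19}


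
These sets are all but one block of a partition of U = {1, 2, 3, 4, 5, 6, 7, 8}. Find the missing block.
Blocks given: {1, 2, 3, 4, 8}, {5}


U = {1, 2, 3, 4, 5, 6, 7, 8}
Shown blocks: {1, 2, 3, 4, 8}, {5}
A partition's blocks are pairwise disjoint and cover U, so the missing block = U \ (union of shown blocks).
Union of shown blocks: {1, 2, 3, 4, 5, 8}
Missing block = U \ (union) = {6, 7}

{6, 7}


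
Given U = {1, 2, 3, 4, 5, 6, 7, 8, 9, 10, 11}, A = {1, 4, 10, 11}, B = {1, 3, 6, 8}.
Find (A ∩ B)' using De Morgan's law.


U = {1, 2, 3, 4, 5, 6, 7, 8, 9, 10, 11}
A = {1, 4, 10, 11}, B = {1, 3, 6, 8}
A ∩ B = {1}
(A ∩ B)' = U \ (A ∩ B) = {2, 3, 4, 5, 6, 7, 8, 9, 10, 11}
Verification via A' ∪ B': A' = {2, 3, 5, 6, 7, 8, 9}, B' = {2, 4, 5, 7, 9, 10, 11}
A' ∪ B' = {2, 3, 4, 5, 6, 7, 8, 9, 10, 11} ✓

{2, 3, 4, 5, 6, 7, 8, 9, 10, 11}
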